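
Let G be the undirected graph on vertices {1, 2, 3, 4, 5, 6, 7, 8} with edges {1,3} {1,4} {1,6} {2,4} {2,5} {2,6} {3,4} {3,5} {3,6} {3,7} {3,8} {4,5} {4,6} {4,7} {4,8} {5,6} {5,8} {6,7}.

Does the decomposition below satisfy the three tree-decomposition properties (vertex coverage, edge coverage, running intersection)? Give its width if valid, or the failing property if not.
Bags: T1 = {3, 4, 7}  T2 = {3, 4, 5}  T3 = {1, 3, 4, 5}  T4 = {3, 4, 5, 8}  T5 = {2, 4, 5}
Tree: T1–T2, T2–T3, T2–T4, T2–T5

A tree decomposition must satisfy three properties: every vertex lies in some bag; for every edge, both endpoints lie together in some bag; and for every vertex, the bags containing it form a connected subtree. Here vertex 6 appears in no bag, so the decomposition is invalid.

No — vertex 6 appears in no bag.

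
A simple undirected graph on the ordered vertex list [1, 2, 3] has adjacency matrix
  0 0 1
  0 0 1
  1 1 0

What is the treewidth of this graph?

1

A width-1 tree decomposition is:
Bags: B1 = {2, 3}  B2 = {1, 3}
Tree: B1–B2
The largest bag has 2 vertices, giving width 1; this decomposition certifies tw(G) ≤ 1. Any graph with an edge has treewidth ≥ 1, and G has the edge 2–3. Therefore the treewidth is 1.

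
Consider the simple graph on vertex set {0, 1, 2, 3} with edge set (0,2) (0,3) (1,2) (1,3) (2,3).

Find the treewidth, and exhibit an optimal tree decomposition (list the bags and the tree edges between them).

Treewidth 2.
Bags: B1 = {1, 2, 3}  B2 = {0, 2, 3}
Tree: B1–B2

Each bag holds 3 vertices, so the decomposition has width 2, which upper-bounds the treewidth. On the other hand G contains the 3-clique {0, 2, 3}. A clique must lie in a single bag of any decomposition, so no decomposition can have width below 2. The upper and lower bounds meet at 2, so that is the treewidth.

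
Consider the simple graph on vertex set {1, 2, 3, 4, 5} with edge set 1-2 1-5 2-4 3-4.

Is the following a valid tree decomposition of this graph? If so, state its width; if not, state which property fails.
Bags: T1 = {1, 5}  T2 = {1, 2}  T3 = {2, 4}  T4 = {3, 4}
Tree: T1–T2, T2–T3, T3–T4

Yes; width 1.

Every vertex of G appears in some bag (union = {1, 2, 3, 4, 5}); every edge is covered by a bag; and for each vertex v the set of bags containing v is connected in the bag tree. The decomposition is therefore valid. The largest bag has 2 vertices, so the width is 1.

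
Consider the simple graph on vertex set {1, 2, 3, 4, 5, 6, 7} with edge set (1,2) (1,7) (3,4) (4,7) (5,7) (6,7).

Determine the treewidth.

1

A width-1 tree decomposition is:
Bags: B1 = {4, 7}  B2 = {1, 7}  B3 = {6, 7}  B4 = {3, 4}  B5 = {1, 2}  B6 = {5, 7}
Tree: B1–B2, B1–B3, B1–B4, B2–B5, B2–B6
Each bag holds 2 vertices, so the decomposition has width 1, which upper-bounds the treewidth. Any graph with an edge has treewidth ≥ 1, and G has the edge 4–7. The upper and lower bounds meet at 1, so that is the treewidth.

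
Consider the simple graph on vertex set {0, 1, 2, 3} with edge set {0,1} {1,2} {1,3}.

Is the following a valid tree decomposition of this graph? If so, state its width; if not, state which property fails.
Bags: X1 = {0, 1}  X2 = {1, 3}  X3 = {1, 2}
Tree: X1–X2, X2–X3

Yes; width 1.

Checking the three conditions: (i) the bags cover all of {0, 1, 2, 3}; (ii) for each edge, some bag contains both endpoints; (iii) the bags containing any fixed vertex form a subtree. All hold, so the decomposition is valid with width 2 − 1 = 1.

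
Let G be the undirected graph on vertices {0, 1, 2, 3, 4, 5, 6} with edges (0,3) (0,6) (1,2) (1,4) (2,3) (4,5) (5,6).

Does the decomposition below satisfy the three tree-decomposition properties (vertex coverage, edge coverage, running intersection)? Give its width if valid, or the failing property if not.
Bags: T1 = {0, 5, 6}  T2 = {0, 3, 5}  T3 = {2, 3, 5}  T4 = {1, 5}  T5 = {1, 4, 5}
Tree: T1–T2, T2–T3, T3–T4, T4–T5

A tree decomposition must satisfy three properties: every vertex lies in some bag; for every edge, both endpoints lie together in some bag; and for every vertex, the bags containing it form a connected subtree. Here edge (2,1) lies in no bag, so the decomposition is invalid.

No — edge (2,1) lies in no bag.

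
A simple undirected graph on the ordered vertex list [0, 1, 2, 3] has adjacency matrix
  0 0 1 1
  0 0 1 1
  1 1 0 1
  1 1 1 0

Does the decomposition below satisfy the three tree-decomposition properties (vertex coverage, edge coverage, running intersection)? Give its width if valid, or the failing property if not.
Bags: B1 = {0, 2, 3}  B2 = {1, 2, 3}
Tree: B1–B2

Yes; width 2.

Checking the three conditions: (i) the bags cover all of {0, 1, 2, 3}; (ii) for each edge, some bag contains both endpoints; (iii) the bags containing any fixed vertex form a subtree. All hold, so the decomposition is valid with width 3 − 1 = 2.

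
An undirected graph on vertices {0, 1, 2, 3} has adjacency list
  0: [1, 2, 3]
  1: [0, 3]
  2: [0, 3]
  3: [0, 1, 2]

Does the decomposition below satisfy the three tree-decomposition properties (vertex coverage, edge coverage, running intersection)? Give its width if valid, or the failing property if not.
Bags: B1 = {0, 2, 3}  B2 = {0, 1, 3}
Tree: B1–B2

Checking the three conditions: (i) the bags cover all of {0, 1, 2, 3}; (ii) for each edge, some bag contains both endpoints; (iii) the bags containing any fixed vertex form a subtree. All hold, so the decomposition is valid with width 3 − 1 = 2.

Yes; width 2.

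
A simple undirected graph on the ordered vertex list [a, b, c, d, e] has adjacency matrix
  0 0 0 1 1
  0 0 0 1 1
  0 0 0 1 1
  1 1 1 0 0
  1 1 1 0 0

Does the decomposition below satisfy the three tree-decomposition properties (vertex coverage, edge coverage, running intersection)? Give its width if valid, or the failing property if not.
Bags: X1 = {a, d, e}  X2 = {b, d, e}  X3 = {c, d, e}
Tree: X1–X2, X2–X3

Yes; width 2.

Every vertex of G appears in some bag (union = {a, b, c, d, e}); every edge is covered by a bag; and for each vertex v the set of bags containing v is connected in the bag tree. The decomposition is therefore valid. The largest bag has 3 vertices, so the width is 2.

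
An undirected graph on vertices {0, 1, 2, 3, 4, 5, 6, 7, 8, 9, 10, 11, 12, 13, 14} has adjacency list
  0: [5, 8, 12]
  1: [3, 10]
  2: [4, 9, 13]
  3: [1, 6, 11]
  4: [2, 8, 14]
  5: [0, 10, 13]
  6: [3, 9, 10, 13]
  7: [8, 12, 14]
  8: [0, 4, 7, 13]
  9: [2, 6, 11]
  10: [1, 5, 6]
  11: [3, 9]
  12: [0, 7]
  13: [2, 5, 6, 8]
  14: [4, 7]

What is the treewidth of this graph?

3

A width-3 tree decomposition is:
Bags: B1 = {1, 3, 10, 11}  B2 = {3, 6, 10, 11}  B3 = {6, 9, 10, 11}  B4 = {5, 6, 9, 10}  B5 = {5, 6, 9, 13}  B6 = {2, 5, 9, 13}  B7 = {0, 2, 5, 13}  B8 = {0, 2, 8, 13}  B9 = {0, 2, 4, 8}  B10 = {0, 4, 8, 12}  B11 = {4, 7, 8, 12}  B12 = {4, 7, 12, 14}
Tree: B1–B2, B2–B3, B3–B4, B4–B5, B5–B6, B6–B7, B7–B8, B8–B9, B9–B10, B10–B11, B11–B12
Each bag holds 4 vertices, so the decomposition has width 3, which upper-bounds the treewidth. For the lower bound: the 4 vertex sets {1,3,11}, {10}, {6}, {2,5,9,13} are disjoint, each induces a connected subgraph, and every pair is joined by at least one edge of G. Contracting each set to a single vertex therefore yields K_{4} as a minor, and since treewidth is minor-monotone, tw(G) ≥ tw(K_{4}) = 3. Therefore the treewidth is 3.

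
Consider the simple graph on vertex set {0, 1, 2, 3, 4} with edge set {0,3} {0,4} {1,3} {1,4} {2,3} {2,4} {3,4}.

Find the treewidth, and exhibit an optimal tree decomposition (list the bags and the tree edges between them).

The largest bag has 3 vertices, giving width 2; this decomposition certifies tw(G) ≤ 2. Conversely, {0, 3, 4} is a clique of size 3, and the vertices of any clique must share a bag in every tree decomposition; so some bag has ≥ 3 vertices and tw(G) ≥ 2. Hence tw(G) = 2 exactly.

Treewidth 2.
One such decomposition:
Bags: B1 = {2, 3, 4}  B2 = {1, 3, 4}  B3 = {0, 3, 4}
Tree: B1–B2, B1–B3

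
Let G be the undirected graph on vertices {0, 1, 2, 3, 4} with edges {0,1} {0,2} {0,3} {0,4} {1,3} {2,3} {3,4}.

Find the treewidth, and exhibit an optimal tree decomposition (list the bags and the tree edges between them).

Every bag has size at most 3, so the width is 3 − 1 = 2 and tw(G) ≤ 2. On the other hand G contains the 3-clique {0, 1, 3}. A clique must lie in a single bag of any decomposition, so no decomposition can have width below 2. Therefore the treewidth is 2.

Treewidth 2.
Bags: B1 = {0, 2, 3}  B2 = {0, 3, 4}  B3 = {0, 1, 3}
Tree: B1–B2, B2–B3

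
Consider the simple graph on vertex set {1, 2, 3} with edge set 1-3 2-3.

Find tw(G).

A width-1 tree decomposition is:
Bags: B1 = {1, 3}  B2 = {2, 3}
Tree: B1–B2
Each bag holds 2 vertices, so the decomposition has width 1, which upper-bounds the treewidth. Since G has at least one edge (e.g. 3–1), it is not an edgeless graph, so tw(G) ≥ 1. Combining the bounds, tw(G) = 1.

1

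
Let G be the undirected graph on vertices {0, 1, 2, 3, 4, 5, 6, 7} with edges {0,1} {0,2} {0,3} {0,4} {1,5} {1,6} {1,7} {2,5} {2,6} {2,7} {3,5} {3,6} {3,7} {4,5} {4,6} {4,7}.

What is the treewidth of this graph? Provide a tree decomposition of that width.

Treewidth 4.
Bags: B1 = {0, 2, 5, 6, 7}  B2 = {0, 3, 5, 6, 7}  B3 = {0, 4, 5, 6, 7}  B4 = {0, 1, 5, 6, 7}
Tree: B1–B2, B2–B3, B3–B4

Every bag has size at most 5, so the width is 5 − 1 = 4 and tw(G) ≤ 4. For the lower bound: the 5 vertex sets {2,6}, {0,3}, {4,7}, {5}, {1} are disjoint, each induces a connected subgraph, and every pair is joined by at least one edge of G. Contracting each set to a single vertex therefore yields K_{5} as a minor, and since treewidth is minor-monotone, tw(G) ≥ tw(K_{5}) = 4. Therefore the treewidth is 4.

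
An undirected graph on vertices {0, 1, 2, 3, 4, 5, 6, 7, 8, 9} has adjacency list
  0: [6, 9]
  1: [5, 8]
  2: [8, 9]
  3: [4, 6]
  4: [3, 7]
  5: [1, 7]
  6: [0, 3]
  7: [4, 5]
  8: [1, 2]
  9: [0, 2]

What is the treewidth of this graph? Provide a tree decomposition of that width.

Treewidth 2.
One such decomposition:
Bags: B1 = {4, 5, 7}  B2 = {1, 4, 5}  B3 = {1, 4, 8}  B4 = {2, 4, 8}  B5 = {2, 4, 9}  B6 = {0, 4, 9}  B7 = {0, 4, 6}  B8 = {3, 4, 6}
Tree: B1–B2, B2–B3, B3–B4, B4–B5, B5–B6, B6–B7, B7–B8

The largest bag has 3 vertices, giving width 2; this decomposition certifies tw(G) ≤ 2. The edges 4–7–5–1–8–2–9–0–6–3–4 form a cycle, so G is not a tree and its treewidth is at least 2. The upper and lower bounds meet at 2, so that is the treewidth.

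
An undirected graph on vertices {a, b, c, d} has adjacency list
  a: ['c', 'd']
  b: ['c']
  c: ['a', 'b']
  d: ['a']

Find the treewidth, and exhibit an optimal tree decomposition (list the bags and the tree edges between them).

The largest bag has 2 vertices, giving width 1; this decomposition certifies tw(G) ≤ 1. Any graph with an edge has treewidth ≥ 1, and G has the edge b–c. Therefore the treewidth is 1.

Treewidth 1.
Bags: B1 = {b, c}  B2 = {a, c}  B3 = {a, d}
Tree: B1–B2, B2–B3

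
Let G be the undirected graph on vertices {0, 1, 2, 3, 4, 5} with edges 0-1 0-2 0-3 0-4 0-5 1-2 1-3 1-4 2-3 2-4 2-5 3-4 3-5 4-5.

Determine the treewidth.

A width-4 tree decomposition is:
Bags: B1 = {0, 1, 2, 3, 4}  B2 = {0, 2, 3, 4, 5}
Tree: B1–B2
Every bag has size at most 5, so the width is 5 − 1 = 4 and tw(G) ≤ 4. Conversely, {0, 1, 2, 3, 4} is a clique of size 5, and the vertices of any clique must share a bag in every tree decomposition; so some bag has ≥ 5 vertices and tw(G) ≥ 4. Combining the bounds, tw(G) = 4.

4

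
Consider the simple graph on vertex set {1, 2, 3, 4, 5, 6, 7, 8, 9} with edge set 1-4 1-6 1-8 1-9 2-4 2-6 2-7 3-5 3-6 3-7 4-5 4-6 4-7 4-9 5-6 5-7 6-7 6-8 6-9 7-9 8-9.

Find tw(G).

A width-3 tree decomposition is:
Bags: B1 = {2, 4, 6, 7}  B2 = {4, 6, 7, 9}  B3 = {1, 4, 6, 9}  B4 = {1, 6, 8, 9}  B5 = {4, 5, 6, 7}  B6 = {3, 5, 6, 7}
Tree: B1–B2, B2–B3, B3–B4, B1–B5, B5–B6
Each bag holds 4 vertices, so the decomposition has width 3, which upper-bounds the treewidth. For the lower bound, the 4 vertices {1, 6, 8, 9} are pairwise adjacent, and any tree decomposition puts a clique entirely inside one bag — forcing width ≥ 3. Therefore the treewidth is 3.

3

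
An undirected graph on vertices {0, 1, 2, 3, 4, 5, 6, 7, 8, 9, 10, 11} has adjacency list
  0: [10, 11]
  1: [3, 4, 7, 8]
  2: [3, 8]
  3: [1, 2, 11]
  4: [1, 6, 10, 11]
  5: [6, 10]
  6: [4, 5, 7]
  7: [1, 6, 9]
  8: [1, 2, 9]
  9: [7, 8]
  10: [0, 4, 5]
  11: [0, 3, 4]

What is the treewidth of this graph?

A width-3 tree decomposition is:
Bags: B1 = {2, 7, 8, 9}  B2 = {1, 2, 7, 8}  B3 = {1, 2, 3, 7}  B4 = {1, 3, 6, 7}  B5 = {1, 3, 4, 6}  B6 = {3, 4, 6, 11}  B7 = {4, 5, 6, 11}  B8 = {4, 5, 10, 11}  B9 = {0, 5, 10, 11}
Tree: B1–B2, B2–B3, B3–B4, B4–B5, B5–B6, B6–B7, B7–B8, B8–B9
The largest bag has 4 vertices, giving width 3; this decomposition certifies tw(G) ≤ 3. For the lower bound: the 4 vertex sets {2,8,9}, {7}, {1}, {3,4,6,11} are disjoint, each induces a connected subgraph, and every pair is joined by at least one edge of G. Contracting each set to a single vertex therefore yields K_{4} as a minor, and since treewidth is minor-monotone, tw(G) ≥ tw(K_{4}) = 3. Combining the bounds, tw(G) = 3.

3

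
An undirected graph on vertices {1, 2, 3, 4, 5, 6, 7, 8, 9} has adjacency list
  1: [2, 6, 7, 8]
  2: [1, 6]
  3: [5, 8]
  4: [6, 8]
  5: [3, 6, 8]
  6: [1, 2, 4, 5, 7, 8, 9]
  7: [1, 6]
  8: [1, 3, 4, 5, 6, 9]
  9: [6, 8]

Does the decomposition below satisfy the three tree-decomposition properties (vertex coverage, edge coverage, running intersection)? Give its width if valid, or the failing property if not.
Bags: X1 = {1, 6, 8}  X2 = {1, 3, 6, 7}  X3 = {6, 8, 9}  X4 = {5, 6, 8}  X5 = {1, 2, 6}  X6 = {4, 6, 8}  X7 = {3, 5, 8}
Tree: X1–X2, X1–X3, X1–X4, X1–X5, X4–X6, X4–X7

A tree decomposition must satisfy three properties: every vertex lies in some bag; for every edge, both endpoints lie together in some bag; and for every vertex, the bags containing it form a connected subtree. Here bags containing vertex 3 are not connected in the tree, so the decomposition is invalid.

No — bags containing vertex 3 are not connected in the tree.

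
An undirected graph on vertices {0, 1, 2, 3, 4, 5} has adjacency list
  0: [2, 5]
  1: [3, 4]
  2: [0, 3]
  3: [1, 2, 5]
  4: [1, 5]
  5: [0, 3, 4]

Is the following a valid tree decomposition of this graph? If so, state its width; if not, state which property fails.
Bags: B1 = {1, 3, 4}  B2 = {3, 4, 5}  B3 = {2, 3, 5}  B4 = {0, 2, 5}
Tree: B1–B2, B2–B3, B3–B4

Vertex coverage: the bags together contain {0, 1, 2, 3, 4, 5}, the full vertex set. Edge coverage: each edge of G has both endpoints in at least one bag. Running intersection: for every vertex, the bags containing it form a connected subtree. All three properties hold, so this is a valid tree decomposition of width max|bag| − 1 = 2, and hence tw(G) ≤ 2.

Yes; width 2.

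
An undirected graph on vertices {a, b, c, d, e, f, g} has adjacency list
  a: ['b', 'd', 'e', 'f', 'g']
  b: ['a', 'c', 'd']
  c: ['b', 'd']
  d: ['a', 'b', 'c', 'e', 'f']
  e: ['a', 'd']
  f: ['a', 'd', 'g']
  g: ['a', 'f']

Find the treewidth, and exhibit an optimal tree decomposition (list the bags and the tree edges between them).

The largest bag has 3 vertices, giving width 2; this decomposition certifies tw(G) ≤ 2. Conversely, {b, c, d} is a clique of size 3, and the vertices of any clique must share a bag in every tree decomposition; so some bag has ≥ 3 vertices and tw(G) ≥ 2. Therefore the treewidth is 2.

Treewidth 2.
One optimal decomposition is:
Bags: B1 = {a, d, e}  B2 = {a, b, d}  B3 = {b, c, d}  B4 = {a, d, f}  B5 = {a, f, g}
Tree: B1–B2, B2–B3, B1–B4, B4–B5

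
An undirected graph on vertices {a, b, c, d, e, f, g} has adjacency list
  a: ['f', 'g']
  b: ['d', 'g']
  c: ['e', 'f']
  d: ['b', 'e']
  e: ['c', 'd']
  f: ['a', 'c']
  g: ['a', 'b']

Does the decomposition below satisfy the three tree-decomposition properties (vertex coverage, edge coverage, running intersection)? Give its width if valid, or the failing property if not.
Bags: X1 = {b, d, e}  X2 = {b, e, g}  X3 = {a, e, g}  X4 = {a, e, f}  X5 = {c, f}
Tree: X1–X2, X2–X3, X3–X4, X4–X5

No — edge (e,c) lies in no bag.

A tree decomposition must satisfy three properties: every vertex lies in some bag; for every edge, both endpoints lie together in some bag; and for every vertex, the bags containing it form a connected subtree. Here edge (e,c) lies in no bag, so the decomposition is invalid.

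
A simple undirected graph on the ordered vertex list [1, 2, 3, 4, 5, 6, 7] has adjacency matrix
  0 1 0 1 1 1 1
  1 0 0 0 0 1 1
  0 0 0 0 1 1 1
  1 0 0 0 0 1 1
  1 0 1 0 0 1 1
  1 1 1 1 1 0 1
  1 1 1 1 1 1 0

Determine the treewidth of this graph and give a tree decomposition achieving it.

Treewidth 3.
Bags: B1 = {3, 5, 6, 7}  B2 = {1, 5, 6, 7}  B3 = {1, 2, 6, 7}  B4 = {1, 4, 6, 7}
Tree: B1–B2, B2–B3, B3–B4

Every bag has size at most 4, so the width is 4 − 1 = 3 and tw(G) ≤ 3. For the lower bound, the 4 vertices {1, 2, 6, 7} are pairwise adjacent, and any tree decomposition puts a clique entirely inside one bag — forcing width ≥ 3. Hence tw(G) = 3 exactly.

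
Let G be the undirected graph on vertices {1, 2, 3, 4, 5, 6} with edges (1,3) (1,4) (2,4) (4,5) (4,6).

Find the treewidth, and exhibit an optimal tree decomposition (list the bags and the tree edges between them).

Every bag has size at most 2, so the width is 2 − 1 = 1 and tw(G) ≤ 1. Since G has at least one edge (e.g. 4–5), it is not an edgeless graph, so tw(G) ≥ 1. Therefore the treewidth is 1.

Treewidth 1.
One such decomposition:
Bags: B1 = {4, 5}  B2 = {2, 4}  B3 = {1, 4}  B4 = {1, 3}  B5 = {4, 6}
Tree: B1–B2, B2–B3, B3–B4, B3–B5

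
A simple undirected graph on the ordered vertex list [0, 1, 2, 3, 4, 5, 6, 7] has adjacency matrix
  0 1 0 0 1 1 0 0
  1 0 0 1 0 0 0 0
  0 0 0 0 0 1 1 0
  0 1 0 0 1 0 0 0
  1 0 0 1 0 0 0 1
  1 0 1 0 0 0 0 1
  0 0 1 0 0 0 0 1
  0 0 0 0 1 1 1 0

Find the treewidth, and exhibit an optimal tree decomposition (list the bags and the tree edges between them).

Treewidth 2.
One such decomposition:
Bags: B1 = {1, 3, 4}  B2 = {0, 1, 4}  B3 = {0, 4, 7}  B4 = {0, 5, 7}  B5 = {5, 6, 7}  B6 = {2, 5, 6}
Tree: B1–B2, B2–B3, B3–B4, B4–B5, B5–B6

Each bag holds 3 vertices, so the decomposition has width 2, which upper-bounds the treewidth. The edges 3–1–0–4–3 form a cycle, so G is not a tree and its treewidth is at least 2. Combining the bounds, tw(G) = 2.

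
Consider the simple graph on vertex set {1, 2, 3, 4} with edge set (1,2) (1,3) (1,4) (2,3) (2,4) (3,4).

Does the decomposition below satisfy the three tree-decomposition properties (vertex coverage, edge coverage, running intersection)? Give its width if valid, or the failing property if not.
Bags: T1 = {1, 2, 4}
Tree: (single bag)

A tree decomposition must satisfy three properties: every vertex lies in some bag; for every edge, both endpoints lie together in some bag; and for every vertex, the bags containing it form a connected subtree. Here vertex 3 appears in no bag, so the decomposition is invalid.

No — vertex 3 appears in no bag.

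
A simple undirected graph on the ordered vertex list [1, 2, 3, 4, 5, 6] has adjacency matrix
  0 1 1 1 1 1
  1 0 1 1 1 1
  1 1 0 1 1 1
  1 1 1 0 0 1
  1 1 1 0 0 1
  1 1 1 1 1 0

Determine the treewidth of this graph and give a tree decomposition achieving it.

Each bag holds 5 vertices, so the decomposition has width 4, which upper-bounds the treewidth. On the other hand G contains the 5-clique {1, 2, 3, 4, 6}. A clique must lie in a single bag of any decomposition, so no decomposition can have width below 4. Therefore the treewidth is 4.

Treewidth 4.
One such decomposition:
Bags: B1 = {1, 2, 3, 4, 6}  B2 = {1, 2, 3, 5, 6}
Tree: B1–B2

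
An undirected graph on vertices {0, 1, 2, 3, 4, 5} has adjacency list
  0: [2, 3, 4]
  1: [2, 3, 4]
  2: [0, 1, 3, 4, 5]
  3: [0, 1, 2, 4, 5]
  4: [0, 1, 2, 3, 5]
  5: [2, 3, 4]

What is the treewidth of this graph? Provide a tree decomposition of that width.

Treewidth 3.
One optimal decomposition is:
Bags: B1 = {1, 2, 3, 4}  B2 = {0, 2, 3, 4}  B3 = {2, 3, 4, 5}
Tree: B1–B2, B1–B3

Each bag holds 4 vertices, so the decomposition has width 3, which upper-bounds the treewidth. On the other hand G contains the 4-clique {0, 2, 3, 4}. A clique must lie in a single bag of any decomposition, so no decomposition can have width below 3. Therefore the treewidth is 3.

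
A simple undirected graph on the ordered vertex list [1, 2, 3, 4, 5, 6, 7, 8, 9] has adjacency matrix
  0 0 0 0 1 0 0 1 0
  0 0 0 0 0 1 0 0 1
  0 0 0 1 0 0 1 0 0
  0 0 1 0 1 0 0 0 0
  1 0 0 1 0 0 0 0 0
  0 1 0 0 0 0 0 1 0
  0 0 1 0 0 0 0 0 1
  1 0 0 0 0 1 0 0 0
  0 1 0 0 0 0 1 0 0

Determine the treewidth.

2

A width-2 tree decomposition is:
Bags: B1 = {3, 4, 7}  B2 = {4, 5, 7}  B3 = {1, 5, 7}  B4 = {1, 7, 8}  B5 = {6, 7, 8}  B6 = {2, 6, 7}  B7 = {2, 7, 9}
Tree: B1–B2, B2–B3, B3–B4, B4–B5, B5–B6, B6–B7
The largest bag has 3 vertices, giving width 2; this decomposition certifies tw(G) ≤ 2. The edges 7–3–4–5–1–8–6–2–9–7 form a cycle, so G is not a tree and its treewidth is at least 2. Hence tw(G) = 2 exactly.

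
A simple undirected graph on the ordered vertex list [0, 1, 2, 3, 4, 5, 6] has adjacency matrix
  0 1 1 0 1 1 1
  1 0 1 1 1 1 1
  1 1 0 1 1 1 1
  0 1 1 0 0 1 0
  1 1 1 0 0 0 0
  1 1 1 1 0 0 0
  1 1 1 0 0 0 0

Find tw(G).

3

A width-3 tree decomposition is:
Bags: B1 = {0, 1, 2, 5}  B2 = {0, 1, 2, 4}  B3 = {1, 2, 3, 5}  B4 = {0, 1, 2, 6}
Tree: B1–B2, B1–B3, B1–B4
The largest bag has 4 vertices, giving width 3; this decomposition certifies tw(G) ≤ 3. On the other hand G contains the 4-clique {0, 1, 2, 4}. A clique must lie in a single bag of any decomposition, so no decomposition can have width below 3. Therefore the treewidth is 3.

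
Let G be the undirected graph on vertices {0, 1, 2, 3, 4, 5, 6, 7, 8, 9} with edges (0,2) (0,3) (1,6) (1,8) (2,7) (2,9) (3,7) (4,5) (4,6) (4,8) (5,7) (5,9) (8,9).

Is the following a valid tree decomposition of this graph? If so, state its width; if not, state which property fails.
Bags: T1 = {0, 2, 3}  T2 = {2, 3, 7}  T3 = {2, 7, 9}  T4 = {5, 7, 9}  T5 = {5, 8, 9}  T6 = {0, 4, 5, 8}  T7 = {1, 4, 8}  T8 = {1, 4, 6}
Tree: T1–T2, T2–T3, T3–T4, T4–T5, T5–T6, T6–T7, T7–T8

No — bags containing vertex 0 are not connected in the tree.

A tree decomposition must satisfy three properties: every vertex lies in some bag; for every edge, both endpoints lie together in some bag; and for every vertex, the bags containing it form a connected subtree. Here bags containing vertex 0 are not connected in the tree, so the decomposition is invalid.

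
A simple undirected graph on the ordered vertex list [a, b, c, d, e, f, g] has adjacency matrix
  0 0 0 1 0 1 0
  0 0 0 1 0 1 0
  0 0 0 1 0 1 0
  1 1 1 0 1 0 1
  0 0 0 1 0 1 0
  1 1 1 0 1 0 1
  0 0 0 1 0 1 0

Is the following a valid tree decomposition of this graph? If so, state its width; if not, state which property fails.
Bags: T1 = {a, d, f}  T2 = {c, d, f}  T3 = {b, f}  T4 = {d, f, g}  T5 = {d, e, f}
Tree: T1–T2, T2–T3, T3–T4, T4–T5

A tree decomposition must satisfy three properties: every vertex lies in some bag; for every edge, both endpoints lie together in some bag; and for every vertex, the bags containing it form a connected subtree. Here edge (d,b) lies in no bag, so the decomposition is invalid.

No — edge (d,b) lies in no bag.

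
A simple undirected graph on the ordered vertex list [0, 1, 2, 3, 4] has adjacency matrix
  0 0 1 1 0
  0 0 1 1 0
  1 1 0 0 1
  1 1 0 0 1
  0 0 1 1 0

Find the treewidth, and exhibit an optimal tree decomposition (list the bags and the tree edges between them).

Treewidth 2.
One optimal decomposition is:
Bags: B1 = {2, 3, 4}  B2 = {0, 2, 3}  B3 = {1, 2, 3}
Tree: B1–B2, B2–B3

Every bag has size at most 3, so the width is 3 − 1 = 2 and tw(G) ≤ 2. Since 3–4–2–0–3 is a cycle in G, G is not acyclic. Forests are exactly the graphs of treewidth ≤ 1, so tw(G) ≥ 2. Hence tw(G) = 2 exactly.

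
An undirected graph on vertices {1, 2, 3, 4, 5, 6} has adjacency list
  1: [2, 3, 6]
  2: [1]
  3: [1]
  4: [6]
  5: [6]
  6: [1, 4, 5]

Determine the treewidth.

A width-1 tree decomposition is:
Bags: B1 = {1, 3}  B2 = {1, 6}  B3 = {4, 6}  B4 = {1, 2}  B5 = {5, 6}
Tree: B1–B2, B2–B3, B1–B4, B3–B5
The largest bag has 2 vertices, giving width 1; this decomposition certifies tw(G) ≤ 1. Any graph with an edge has treewidth ≥ 1, and G has the edge 3–1. Hence tw(G) = 1 exactly.

1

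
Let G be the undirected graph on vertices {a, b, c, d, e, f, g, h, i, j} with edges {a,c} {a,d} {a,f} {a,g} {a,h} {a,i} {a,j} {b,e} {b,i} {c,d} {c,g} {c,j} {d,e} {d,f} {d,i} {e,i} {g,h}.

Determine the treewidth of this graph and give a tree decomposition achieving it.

Every bag has size at most 3, so the width is 3 − 1 = 2 and tw(G) ≤ 2. On the other hand G contains the 3-clique {d, e, i}. A clique must lie in a single bag of any decomposition, so no decomposition can have width below 2. Therefore the treewidth is 2.

Treewidth 2.
Bags: B1 = {a, c, d}  B2 = {a, d, i}  B3 = {d, e, i}  B4 = {a, d, f}  B5 = {a, c, g}  B6 = {b, e, i}  B7 = {a, c, j}  B8 = {a, g, h}
Tree: B1–B2, B2–B3, B2–B4, B1–B5, B3–B6, B1–B7, B5–B8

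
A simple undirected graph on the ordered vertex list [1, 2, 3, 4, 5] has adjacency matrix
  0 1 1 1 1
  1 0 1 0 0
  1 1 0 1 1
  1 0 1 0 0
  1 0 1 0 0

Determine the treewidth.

A width-2 tree decomposition is:
Bags: B1 = {1, 2, 3}  B2 = {1, 3, 5}  B3 = {1, 3, 4}
Tree: B1–B2, B1–B3
The largest bag has 3 vertices, giving width 2; this decomposition certifies tw(G) ≤ 2. On the other hand G contains the 3-clique {1, 2, 3}. A clique must lie in a single bag of any decomposition, so no decomposition can have width below 2. Therefore the treewidth is 2.

2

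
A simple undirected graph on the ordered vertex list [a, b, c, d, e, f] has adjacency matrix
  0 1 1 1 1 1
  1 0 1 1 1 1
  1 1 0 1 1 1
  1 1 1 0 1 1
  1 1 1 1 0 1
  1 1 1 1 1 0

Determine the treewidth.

5

A width-5 tree decomposition is:
Bags: B1 = {a, b, c, d, e, f}
Tree: (single bag)
A single bag containing all 6 vertices is trivially a valid decomposition of width 5. Conversely, {a, b, c, d, e, f} is a clique of size 6, and the vertices of any clique must share a bag in every tree decomposition; so some bag has ≥ 6 vertices and tw(G) ≥ 5. Hence tw(G) = 5 exactly.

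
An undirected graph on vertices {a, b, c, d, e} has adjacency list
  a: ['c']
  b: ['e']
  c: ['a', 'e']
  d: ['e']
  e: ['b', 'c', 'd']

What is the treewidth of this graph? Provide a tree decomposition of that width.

The largest bag has 2 vertices, giving width 1; this decomposition certifies tw(G) ≤ 1. G has an edge, so its treewidth is at least 1. Hence tw(G) = 1 exactly.

Treewidth 1.
One such decomposition:
Bags: B1 = {c, e}  B2 = {a, c}  B3 = {d, e}  B4 = {b, e}
Tree: B1–B2, B1–B3, B1–B4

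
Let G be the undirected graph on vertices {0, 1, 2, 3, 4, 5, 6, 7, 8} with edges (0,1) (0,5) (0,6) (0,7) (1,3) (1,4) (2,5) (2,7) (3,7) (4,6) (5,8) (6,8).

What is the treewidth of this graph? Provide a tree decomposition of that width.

Each bag holds 4 vertices, so the decomposition has width 3, which upper-bounds the treewidth. For the lower bound: the 4 vertex sets {2,3,7}, {5}, {0}, {1,4,6,8} are disjoint, each induces a connected subgraph, and every pair is joined by at least one edge of G. Contracting each set to a single vertex therefore yields K_{4} as a minor, and since treewidth is minor-monotone, tw(G) ≥ tw(K_{4}) = 3. Therefore the treewidth is 3.

Treewidth 3.
Bags: B1 = {2, 3, 5, 7}  B2 = {0, 3, 5, 7}  B3 = {0, 1, 3, 5}  B4 = {0, 1, 5, 8}  B5 = {0, 1, 6, 8}  B6 = {1, 4, 6, 8}
Tree: B1–B2, B2–B3, B3–B4, B4–B5, B5–B6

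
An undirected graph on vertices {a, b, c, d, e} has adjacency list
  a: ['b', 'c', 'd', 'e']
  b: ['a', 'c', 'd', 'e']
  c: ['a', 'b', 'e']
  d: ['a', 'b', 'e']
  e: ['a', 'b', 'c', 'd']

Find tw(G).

A width-3 tree decomposition is:
Bags: B1 = {a, b, d, e}  B2 = {a, b, c, e}
Tree: B1–B2
Every bag has size at most 4, so the width is 4 − 1 = 3 and tw(G) ≤ 3. Conversely, {a, b, d, e} is a clique of size 4, and the vertices of any clique must share a bag in every tree decomposition; so some bag has ≥ 4 vertices and tw(G) ≥ 3. Combining the bounds, tw(G) = 3.

3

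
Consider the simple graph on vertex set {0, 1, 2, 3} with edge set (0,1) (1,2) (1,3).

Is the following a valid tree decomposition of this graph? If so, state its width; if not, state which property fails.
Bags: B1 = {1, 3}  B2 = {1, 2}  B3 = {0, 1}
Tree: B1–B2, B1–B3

Yes; width 1.

Checking the three conditions: (i) the bags cover all of {0, 1, 2, 3}; (ii) for each edge, some bag contains both endpoints; (iii) the bags containing any fixed vertex form a subtree. All hold, so the decomposition is valid with width 2 − 1 = 1.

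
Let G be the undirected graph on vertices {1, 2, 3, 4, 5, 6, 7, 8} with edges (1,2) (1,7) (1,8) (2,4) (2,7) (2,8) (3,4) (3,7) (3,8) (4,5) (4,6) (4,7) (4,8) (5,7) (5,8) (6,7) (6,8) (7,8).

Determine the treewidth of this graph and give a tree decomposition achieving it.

The largest bag has 4 vertices, giving width 3; this decomposition certifies tw(G) ≤ 3. Conversely, {1, 2, 7, 8} is a clique of size 4, and the vertices of any clique must share a bag in every tree decomposition; so some bag has ≥ 4 vertices and tw(G) ≥ 3. Hence tw(G) = 3 exactly.

Treewidth 3.
One such decomposition:
Bags: B1 = {1, 2, 7, 8}  B2 = {2, 4, 7, 8}  B3 = {4, 5, 7, 8}  B4 = {4, 6, 7, 8}  B5 = {3, 4, 7, 8}
Tree: B1–B2, B2–B3, B2–B4, B2–B5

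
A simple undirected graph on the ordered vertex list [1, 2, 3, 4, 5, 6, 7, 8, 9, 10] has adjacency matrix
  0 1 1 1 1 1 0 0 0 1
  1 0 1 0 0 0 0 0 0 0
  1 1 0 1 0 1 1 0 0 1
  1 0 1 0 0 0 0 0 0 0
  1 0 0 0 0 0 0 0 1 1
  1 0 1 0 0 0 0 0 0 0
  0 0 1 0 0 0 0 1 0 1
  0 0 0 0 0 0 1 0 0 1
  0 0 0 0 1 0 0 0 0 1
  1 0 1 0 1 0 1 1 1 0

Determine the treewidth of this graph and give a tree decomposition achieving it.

Treewidth 2.
One optimal decomposition is:
Bags: B1 = {1, 3, 6}  B2 = {1, 3, 10}  B3 = {1, 3, 4}  B4 = {3, 7, 10}  B5 = {7, 8, 10}  B6 = {1, 5, 10}  B7 = {1, 2, 3}  B8 = {5, 9, 10}
Tree: B1–B2, B2–B3, B2–B4, B4–B5, B2–B6, B2–B7, B6–B8

The largest bag has 3 vertices, giving width 2; this decomposition certifies tw(G) ≤ 2. Conversely, {7, 8, 10} is a clique of size 3, and the vertices of any clique must share a bag in every tree decomposition; so some bag has ≥ 3 vertices and tw(G) ≥ 2. Combining the bounds, tw(G) = 2.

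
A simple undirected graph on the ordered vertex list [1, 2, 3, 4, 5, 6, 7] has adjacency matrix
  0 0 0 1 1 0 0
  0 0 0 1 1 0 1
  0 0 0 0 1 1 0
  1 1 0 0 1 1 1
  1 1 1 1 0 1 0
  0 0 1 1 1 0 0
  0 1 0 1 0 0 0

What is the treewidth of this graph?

A width-2 tree decomposition is:
Bags: B1 = {4, 5, 6}  B2 = {1, 4, 5}  B3 = {3, 5, 6}  B4 = {2, 4, 5}  B5 = {2, 4, 7}
Tree: B1–B2, B1–B3, B2–B4, B4–B5
Each bag holds 3 vertices, so the decomposition has width 2, which upper-bounds the treewidth. For the lower bound, the 3 vertices {3, 5, 6} are pairwise adjacent, and any tree decomposition puts a clique entirely inside one bag — forcing width ≥ 2. The upper and lower bounds meet at 2, so that is the treewidth.

2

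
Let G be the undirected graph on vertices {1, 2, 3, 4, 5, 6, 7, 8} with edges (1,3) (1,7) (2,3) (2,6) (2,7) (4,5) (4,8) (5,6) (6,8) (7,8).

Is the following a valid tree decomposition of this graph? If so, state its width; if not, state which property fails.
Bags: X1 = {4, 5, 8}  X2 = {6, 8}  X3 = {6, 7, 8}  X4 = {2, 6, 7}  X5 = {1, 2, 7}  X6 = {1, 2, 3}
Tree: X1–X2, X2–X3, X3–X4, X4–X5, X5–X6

No — edge (5,6) lies in no bag.

A tree decomposition must satisfy three properties: every vertex lies in some bag; for every edge, both endpoints lie together in some bag; and for every vertex, the bags containing it form a connected subtree. Here edge (5,6) lies in no bag, so the decomposition is invalid.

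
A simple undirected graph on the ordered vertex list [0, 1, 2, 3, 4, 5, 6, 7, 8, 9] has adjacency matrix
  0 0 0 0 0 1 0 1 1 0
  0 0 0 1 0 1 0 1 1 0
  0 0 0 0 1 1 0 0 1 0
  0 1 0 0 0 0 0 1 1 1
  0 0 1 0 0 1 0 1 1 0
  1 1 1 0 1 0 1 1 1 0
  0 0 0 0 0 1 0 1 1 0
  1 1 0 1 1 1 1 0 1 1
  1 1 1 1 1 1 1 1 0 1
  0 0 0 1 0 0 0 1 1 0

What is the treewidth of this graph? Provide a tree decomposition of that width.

Treewidth 3.
Bags: B1 = {1, 3, 7, 8}  B2 = {1, 5, 7, 8}  B3 = {5, 6, 7, 8}  B4 = {4, 5, 7, 8}  B5 = {0, 5, 7, 8}  B6 = {3, 7, 8, 9}  B7 = {2, 4, 5, 8}
Tree: B1–B2, B2–B3, B3–B4, B3–B5, B1–B6, B4–B7

Every bag has size at most 4, so the width is 4 − 1 = 3 and tw(G) ≤ 3. Conversely, {2, 4, 5, 8} is a clique of size 4, and the vertices of any clique must share a bag in every tree decomposition; so some bag has ≥ 4 vertices and tw(G) ≥ 3. Hence tw(G) = 3 exactly.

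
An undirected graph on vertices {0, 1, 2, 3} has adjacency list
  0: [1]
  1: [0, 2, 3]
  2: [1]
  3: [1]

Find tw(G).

1

A width-1 tree decomposition is:
Bags: B1 = {1, 2}  B2 = {0, 1}  B3 = {1, 3}
Tree: B1–B2, B1–B3
Each bag holds 2 vertices, so the decomposition has width 1, which upper-bounds the treewidth. G has an edge, so its treewidth is at least 1. Combining the bounds, tw(G) = 1.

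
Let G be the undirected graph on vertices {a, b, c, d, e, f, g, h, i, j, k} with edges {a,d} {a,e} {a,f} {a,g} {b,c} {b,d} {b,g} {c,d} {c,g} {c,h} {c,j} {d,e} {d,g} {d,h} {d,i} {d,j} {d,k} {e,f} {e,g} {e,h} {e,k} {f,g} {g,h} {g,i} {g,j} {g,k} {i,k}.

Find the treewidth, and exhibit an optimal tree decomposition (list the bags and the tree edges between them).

Treewidth 3.
One such decomposition:
Bags: B1 = {a, e, f, g}  B2 = {a, d, e, g}  B3 = {d, e, g, h}  B4 = {c, d, g, h}  B5 = {d, e, g, k}  B6 = {b, c, d, g}  B7 = {d, g, i, k}  B8 = {c, d, g, j}
Tree: B1–B2, B2–B3, B3–B4, B3–B5, B4–B6, B5–B7, B6–B8

The largest bag has 4 vertices, giving width 3; this decomposition certifies tw(G) ≤ 3. Conversely, {d, e, g, k} is a clique of size 4, and the vertices of any clique must share a bag in every tree decomposition; so some bag has ≥ 4 vertices and tw(G) ≥ 3. The upper and lower bounds meet at 3, so that is the treewidth.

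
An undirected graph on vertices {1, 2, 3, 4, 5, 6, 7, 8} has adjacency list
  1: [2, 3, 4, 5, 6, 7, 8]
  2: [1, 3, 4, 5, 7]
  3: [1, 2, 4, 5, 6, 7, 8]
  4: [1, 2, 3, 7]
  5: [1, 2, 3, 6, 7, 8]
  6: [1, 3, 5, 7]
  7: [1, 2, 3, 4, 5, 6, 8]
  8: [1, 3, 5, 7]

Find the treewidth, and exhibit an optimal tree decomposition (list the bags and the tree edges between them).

Each bag holds 5 vertices, so the decomposition has width 4, which upper-bounds the treewidth. On the other hand G contains the 5-clique {1, 2, 3, 4, 7}. A clique must lie in a single bag of any decomposition, so no decomposition can have width below 4. Therefore the treewidth is 4.

Treewidth 4.
One such decomposition:
Bags: B1 = {1, 3, 5, 6, 7}  B2 = {1, 2, 3, 5, 7}  B3 = {1, 3, 5, 7, 8}  B4 = {1, 2, 3, 4, 7}
Tree: B1–B2, B2–B3, B2–B4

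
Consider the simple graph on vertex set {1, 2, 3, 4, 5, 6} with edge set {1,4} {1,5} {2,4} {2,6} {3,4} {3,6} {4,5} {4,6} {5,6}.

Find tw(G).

2

A width-2 tree decomposition is:
Bags: B1 = {4, 5, 6}  B2 = {2, 4, 6}  B3 = {1, 4, 5}  B4 = {3, 4, 6}
Tree: B1–B2, B1–B3, B2–B4
The largest bag has 3 vertices, giving width 2; this decomposition certifies tw(G) ≤ 2. For the lower bound, the 3 vertices {1, 4, 5} are pairwise adjacent, and any tree decomposition puts a clique entirely inside one bag — forcing width ≥ 2. Hence tw(G) = 2 exactly.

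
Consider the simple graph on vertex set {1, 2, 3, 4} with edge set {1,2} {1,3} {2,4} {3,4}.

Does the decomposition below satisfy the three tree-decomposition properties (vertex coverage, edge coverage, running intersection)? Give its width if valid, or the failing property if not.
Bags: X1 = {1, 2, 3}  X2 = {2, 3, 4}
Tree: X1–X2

Yes; width 2.

Checking the three conditions: (i) the bags cover all of {1, 2, 3, 4}; (ii) for each edge, some bag contains both endpoints; (iii) the bags containing any fixed vertex form a subtree. All hold, so the decomposition is valid with width 3 − 1 = 2.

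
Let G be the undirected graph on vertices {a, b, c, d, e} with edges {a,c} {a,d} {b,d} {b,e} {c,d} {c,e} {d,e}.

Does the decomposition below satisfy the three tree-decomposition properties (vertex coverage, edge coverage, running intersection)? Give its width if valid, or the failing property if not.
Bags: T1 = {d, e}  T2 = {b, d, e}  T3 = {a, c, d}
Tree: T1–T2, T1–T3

No — edge (c,e) lies in no bag.

A tree decomposition must satisfy three properties: every vertex lies in some bag; for every edge, both endpoints lie together in some bag; and for every vertex, the bags containing it form a connected subtree. Here edge (c,e) lies in no bag, so the decomposition is invalid.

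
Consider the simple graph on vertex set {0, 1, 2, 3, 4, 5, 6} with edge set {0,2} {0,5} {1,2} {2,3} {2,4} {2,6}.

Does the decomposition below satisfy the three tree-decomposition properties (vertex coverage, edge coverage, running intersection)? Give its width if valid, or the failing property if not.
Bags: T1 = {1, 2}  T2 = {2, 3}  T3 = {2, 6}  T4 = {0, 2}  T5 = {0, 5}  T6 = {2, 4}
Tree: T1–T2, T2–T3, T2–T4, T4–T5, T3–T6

Every vertex of G appears in some bag (union = {0, 1, 2, 3, 4, 5, 6}); every edge is covered by a bag; and for each vertex v the set of bags containing v is connected in the bag tree. The decomposition is therefore valid. The largest bag has 2 vertices, so the width is 1.

Yes; width 1.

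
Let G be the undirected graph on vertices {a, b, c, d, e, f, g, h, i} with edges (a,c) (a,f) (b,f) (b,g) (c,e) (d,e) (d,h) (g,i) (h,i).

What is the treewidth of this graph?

A width-2 tree decomposition is:
Bags: B1 = {a, c, e}  B2 = {a, d, e}  B3 = {a, d, h}  B4 = {a, h, i}  B5 = {a, g, i}  B6 = {a, b, g}  B7 = {a, b, f}
Tree: B1–B2, B2–B3, B3–B4, B4–B5, B5–B6, B6–B7
Every bag has size at most 3, so the width is 3 − 1 = 2 and tw(G) ≤ 2. Since a–c–e–d–h–i–g–b–f–a is a cycle in G, G is not acyclic. Forests are exactly the graphs of treewidth ≤ 1, so tw(G) ≥ 2. Therefore the treewidth is 2.

2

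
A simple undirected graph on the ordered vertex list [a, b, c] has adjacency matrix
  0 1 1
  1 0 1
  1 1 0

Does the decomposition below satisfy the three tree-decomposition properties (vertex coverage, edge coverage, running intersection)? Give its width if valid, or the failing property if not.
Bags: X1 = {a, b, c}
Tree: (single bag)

Every vertex of G appears in some bag (union = {a, b, c}); every edge is covered by a bag; and for each vertex v the set of bags containing v is connected in the bag tree. The decomposition is therefore valid. The largest bag has 3 vertices, so the width is 2.

Yes; width 2.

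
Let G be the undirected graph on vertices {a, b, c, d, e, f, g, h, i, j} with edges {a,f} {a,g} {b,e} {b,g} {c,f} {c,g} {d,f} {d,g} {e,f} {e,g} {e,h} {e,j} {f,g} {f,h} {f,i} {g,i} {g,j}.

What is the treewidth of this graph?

A width-2 tree decomposition is:
Bags: B1 = {f, g, i}  B2 = {e, f, g}  B3 = {e, g, j}  B4 = {a, f, g}  B5 = {c, f, g}  B6 = {d, f, g}  B7 = {e, f, h}  B8 = {b, e, g}
Tree: B1–B2, B2–B3, B2–B4, B2–B5, B5–B6, B2–B7, B3–B8
Each bag holds 3 vertices, so the decomposition has width 2, which upper-bounds the treewidth. Conversely, {e, g, j} is a clique of size 3, and the vertices of any clique must share a bag in every tree decomposition; so some bag has ≥ 3 vertices and tw(G) ≥ 2. Hence tw(G) = 2 exactly.

2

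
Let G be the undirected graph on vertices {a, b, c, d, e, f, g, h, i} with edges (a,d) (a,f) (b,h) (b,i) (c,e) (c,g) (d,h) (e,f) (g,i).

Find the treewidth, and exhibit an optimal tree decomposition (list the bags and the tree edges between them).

Treewidth 2.
One optimal decomposition is:
Bags: B1 = {a, d, f}  B2 = {d, e, f}  B3 = {c, d, e}  B4 = {c, d, g}  B5 = {d, g, i}  B6 = {b, d, i}  B7 = {b, d, h}
Tree: B1–B2, B2–B3, B3–B4, B4–B5, B5–B6, B6–B7

Each bag holds 3 vertices, so the decomposition has width 2, which upper-bounds the treewidth. Since d–a–f–e–c–g–i–b–h–d is a cycle in G, G is not acyclic. Forests are exactly the graphs of treewidth ≤ 1, so tw(G) ≥ 2. Therefore the treewidth is 2.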